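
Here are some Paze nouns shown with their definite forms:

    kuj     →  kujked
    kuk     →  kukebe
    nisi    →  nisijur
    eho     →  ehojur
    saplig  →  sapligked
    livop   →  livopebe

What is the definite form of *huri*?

Looking at the final sound of each stem: -ebe when the stem ends in a voiceless consonant (*kuk*, *livop*); -ked when the stem ends in a voiced consonant (*kuj*, *saplig*); -jur when the stem ends in a vowel (*nisi*, *eho*).
*huri*: final sound = /i/, a vowel → -jur → *hurijur*.

hurijur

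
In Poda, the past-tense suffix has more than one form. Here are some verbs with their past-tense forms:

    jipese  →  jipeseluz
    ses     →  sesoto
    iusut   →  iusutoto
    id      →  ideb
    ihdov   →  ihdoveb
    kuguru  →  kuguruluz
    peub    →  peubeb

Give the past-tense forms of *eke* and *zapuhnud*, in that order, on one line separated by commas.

ekeluz, zapuhnudeb

The pattern is voicing of the final sound: -oto when the stem ends in a voiceless consonant (*ses*, *iusut*); -eb when the stem ends in a voiced consonant (*id*, *ihdov*, *peub*); -luz when the stem ends in a vowel (*jipese*, *kuguru*).
Since the final sound of *eke* is /e/ (a vowel), it takes -luz, giving *ekeluz*.
The final sound of *zapuhnud* is /d/, which is a voiced consonant, so the suffix is -eb, giving *zapuhnudeb*.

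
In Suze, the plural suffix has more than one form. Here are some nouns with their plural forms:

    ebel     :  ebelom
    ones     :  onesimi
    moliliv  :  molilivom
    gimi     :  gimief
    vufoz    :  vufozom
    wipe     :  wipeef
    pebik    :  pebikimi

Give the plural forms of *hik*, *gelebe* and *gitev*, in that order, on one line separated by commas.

hikimi, gelebeef, gitevom

The alternation tracks the final sound of the stem — -imi when the stem ends in a voiceless consonant (*ones*, *pebik*); -om when the stem ends in a voiced consonant (*ebel*, *moliliv*, *vufoz*); -ef when the stem ends in a vowel (*gimi*, *wipe*).
The final sound of *hik* is /k/, which is a voiceless consonant, so the suffix is -imi, giving *hikimi*.
*gelebe* — final sound /e/ (a vowel) → -ef → *gelebeef*.
The final sound of *gitev* is /v/, which is a voiced consonant, so the suffix is -om, giving *gitevom*.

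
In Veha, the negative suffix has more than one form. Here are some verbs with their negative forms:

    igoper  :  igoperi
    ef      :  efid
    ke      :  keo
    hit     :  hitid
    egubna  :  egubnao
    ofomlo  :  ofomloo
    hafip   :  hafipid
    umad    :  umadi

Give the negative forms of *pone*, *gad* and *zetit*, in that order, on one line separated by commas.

poneo, gadi, zetitid

Looking at the final sound of each stem: -id when the stem ends in a voiceless consonant (*ef*, *hit*, *hafip*); -i when the stem ends in a voiced consonant (*igoper*, *umad*); -o when the stem ends in a vowel (*ke*, *egubna*, *ofomlo*).
*pone*: final sound = /e/, a vowel → -o → *poneo*.
Since the final sound of *gad* is /d/ (a voiced consonant), it takes -i, giving *gadi*.
The final sound of *zetit* is /t/, which is a voiceless consonant, so the suffix is -id, giving *zetitid*.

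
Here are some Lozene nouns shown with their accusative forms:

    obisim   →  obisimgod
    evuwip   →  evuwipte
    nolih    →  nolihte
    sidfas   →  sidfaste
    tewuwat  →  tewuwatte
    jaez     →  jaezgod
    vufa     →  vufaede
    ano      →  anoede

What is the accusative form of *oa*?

The suffix is conditioned by the final sound: -te when the stem ends in a voiceless consonant (*evuwip*, *nolih*, *sidfas*, *tewuwat*); -god when the stem ends in a voiced consonant (*obisim*, *jaez*); -ede when the stem ends in a vowel (*vufa*, *ano*).
Since the final sound of *oa* is /a/ (a vowel), it takes -ede, giving *oaede*.

oaede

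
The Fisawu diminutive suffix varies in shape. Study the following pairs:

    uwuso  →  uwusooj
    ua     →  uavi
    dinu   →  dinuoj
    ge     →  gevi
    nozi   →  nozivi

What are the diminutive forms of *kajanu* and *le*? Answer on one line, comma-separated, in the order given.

kajanuoj, levi

The pattern is rounding harmony: -oj when the last vowel of the stem is a rounded vowel (*uwuso*, *dinu*); -vi when the last vowel of the stem is an unrounded vowel (*ua*, *ge*, *nozi*).
*kajanu*: last vowel = /u/, a rounded vowel → -oj → *kajanuoj*.
Since the last vowel of *le* is /e/ (an unrounded vowel), it takes -vi, giving *levi*.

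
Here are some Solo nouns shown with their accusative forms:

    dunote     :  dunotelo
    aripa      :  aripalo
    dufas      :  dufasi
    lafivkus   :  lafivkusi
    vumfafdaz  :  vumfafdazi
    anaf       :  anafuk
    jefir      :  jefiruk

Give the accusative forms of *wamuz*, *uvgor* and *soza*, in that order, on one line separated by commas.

Looking at the final sound of each stem: -i when the stem ends in a sibilant (*dufas*, *lafivkus*, *vumfafdaz*); -uk when the stem ends in a non-sibilant consonant (*anaf*, *jefir*); -lo when the stem ends in a vowel (*dunote*, *aripa*).
The final sound of *wamuz* is /z/, which is a sibilant, so the suffix is -i, giving *wamuzi*.
The final sound of *uvgor* is /r/, which is a non-sibilant consonant, so the suffix is -uk, giving *uvgoruk*.
The final sound of *soza* is /a/, which is a vowel, so the suffix is -lo, giving *sozalo*.

wamuzi, uvgoruk, sozalo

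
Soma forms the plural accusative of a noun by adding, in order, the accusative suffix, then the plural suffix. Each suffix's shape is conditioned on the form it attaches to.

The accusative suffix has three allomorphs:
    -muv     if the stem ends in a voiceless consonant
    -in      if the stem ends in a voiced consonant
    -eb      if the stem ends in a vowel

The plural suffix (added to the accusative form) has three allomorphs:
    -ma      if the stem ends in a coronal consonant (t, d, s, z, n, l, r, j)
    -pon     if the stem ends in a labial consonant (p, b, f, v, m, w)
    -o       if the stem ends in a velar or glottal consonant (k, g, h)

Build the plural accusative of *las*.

lasmuvpon

Since the final sound of *las* is /s/ (a voiceless consonant), it takes -muv, giving *lasmuv*.
The final consonant of the accusative form *lasmuv* is /v/, which is labial, so the plural suffix is -pon, giving *lasmuvpon*.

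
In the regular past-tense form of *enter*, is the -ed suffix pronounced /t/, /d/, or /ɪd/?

The stem *enter* ends in a voiced sound other than /d/.
The -ed suffix is realized as /ɪd/ after /t, d/; as /t/ after other voiceless consonants; and as /d/ after other voiced sounds.
So -ed on *enter* is pronounced /d/.

/d/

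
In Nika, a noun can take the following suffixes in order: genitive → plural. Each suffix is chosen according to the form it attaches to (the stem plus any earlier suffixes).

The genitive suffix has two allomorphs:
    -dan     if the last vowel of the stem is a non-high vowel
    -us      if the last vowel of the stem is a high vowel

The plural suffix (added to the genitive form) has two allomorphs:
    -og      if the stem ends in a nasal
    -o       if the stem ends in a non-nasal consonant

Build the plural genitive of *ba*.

badanog

The last vowel of *ba* is /a/, which is a non-high vowel, so the genitive suffix is -dan, giving *badan*.
The final consonant of the genitive form *badan* is /n/, which is a nasal, so the plural suffix is -og, giving *badanog*.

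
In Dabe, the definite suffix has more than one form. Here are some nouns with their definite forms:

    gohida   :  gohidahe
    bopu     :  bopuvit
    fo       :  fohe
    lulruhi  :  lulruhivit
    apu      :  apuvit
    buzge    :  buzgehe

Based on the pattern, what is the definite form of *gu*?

guvit

Looking at the last vowel of each stem: -vit when the last vowel of the stem is a high vowel (*bopu*, *lulruhi*, *apu*); -he when the last vowel of the stem is a non-high vowel (*gohida*, *fo*, *buzge*).
The last vowel of *gu* is /u/, which is a high vowel, so the suffix is -vit, giving *guvit*.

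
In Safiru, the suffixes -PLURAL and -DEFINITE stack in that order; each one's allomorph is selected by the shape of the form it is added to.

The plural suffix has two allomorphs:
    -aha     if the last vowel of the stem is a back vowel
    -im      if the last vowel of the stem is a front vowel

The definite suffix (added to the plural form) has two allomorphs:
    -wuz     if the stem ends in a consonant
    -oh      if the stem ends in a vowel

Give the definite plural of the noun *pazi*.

paziimwuz

The last vowel of *pazi* is /i/, which is a front vowel, so the plural suffix is -im, giving *paziim*.
The final sound of the plural form *paziim* is /m/, which is a consonant, so the definite suffix is -wuz, giving *paziimwuz*.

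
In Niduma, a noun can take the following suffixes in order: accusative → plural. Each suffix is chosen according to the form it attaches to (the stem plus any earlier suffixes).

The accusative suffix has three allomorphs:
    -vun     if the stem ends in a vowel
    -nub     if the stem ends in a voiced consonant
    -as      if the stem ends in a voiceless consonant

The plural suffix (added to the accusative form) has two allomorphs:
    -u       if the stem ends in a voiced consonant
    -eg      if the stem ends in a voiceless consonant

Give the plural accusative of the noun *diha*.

*diha*: final sound = /a/, a vowel → -vun → *dihavun*.
The accusative form *dihavun* — final consonant /n/ (voiced) → -u → *dihavunu*.

dihavunu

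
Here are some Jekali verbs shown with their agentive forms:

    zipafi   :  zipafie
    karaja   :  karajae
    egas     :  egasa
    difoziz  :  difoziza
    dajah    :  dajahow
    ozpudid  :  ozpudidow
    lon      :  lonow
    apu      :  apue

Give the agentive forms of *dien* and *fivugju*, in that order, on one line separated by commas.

Looking at the final sound of each stem: -a when the stem ends in a sibilant (*egas*, *difoziz*); -ow when the stem ends in a non-sibilant consonant (*dajah*, *ozpudid*, *lon*); -e when the stem ends in a vowel (*zipafi*, *karaja*, *apu*).
Since the final sound of *dien* is /n/ (a non-sibilant consonant), it takes -ow, giving *dienow*.
Since the final sound of *fivugju* is /u/ (a vowel), it takes -e, giving *fivugjue*.

dienow, fivugjue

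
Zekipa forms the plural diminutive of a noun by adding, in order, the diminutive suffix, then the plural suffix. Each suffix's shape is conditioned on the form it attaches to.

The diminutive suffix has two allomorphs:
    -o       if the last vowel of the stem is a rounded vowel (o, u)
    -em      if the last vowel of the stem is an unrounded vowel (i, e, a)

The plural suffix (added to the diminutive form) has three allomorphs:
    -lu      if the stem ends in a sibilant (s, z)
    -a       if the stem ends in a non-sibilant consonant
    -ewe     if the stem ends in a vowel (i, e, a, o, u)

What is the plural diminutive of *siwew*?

The last vowel of *siwew* is /e/, which is an unrounded vowel, so the diminutive suffix is -em, giving *siwewem*.
The diminutive form *siwewem* — final sound /m/ (a non-sibilant consonant) → -a → *siwewema*.

siwewema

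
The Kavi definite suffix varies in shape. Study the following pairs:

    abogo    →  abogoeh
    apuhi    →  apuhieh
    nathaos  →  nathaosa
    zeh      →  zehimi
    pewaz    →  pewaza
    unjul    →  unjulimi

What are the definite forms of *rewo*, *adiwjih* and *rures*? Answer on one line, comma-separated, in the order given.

The pattern is sibilance of the final sound: -a when the stem ends in a sibilant (*nathaos*, *pewaz*); -imi when the stem ends in a non-sibilant consonant (*zeh*, *unjul*); -eh when the stem ends in a vowel (*abogo*, *apuhi*).
*rewo*: final sound = /o/, a vowel → -eh → *rewoeh*.
*adiwjih* — final sound /h/ (a non-sibilant consonant) → -imi → *adiwjihimi*.
*rures*: final sound = /s/, a sibilant → -a → *ruresa*.

rewoeh, adiwjihimi, ruresa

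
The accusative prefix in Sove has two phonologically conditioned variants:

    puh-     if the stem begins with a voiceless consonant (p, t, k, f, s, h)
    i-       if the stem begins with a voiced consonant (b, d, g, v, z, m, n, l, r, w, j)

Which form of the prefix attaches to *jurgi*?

i-

*jurgi*: first consonant = /j/, voiced → i-.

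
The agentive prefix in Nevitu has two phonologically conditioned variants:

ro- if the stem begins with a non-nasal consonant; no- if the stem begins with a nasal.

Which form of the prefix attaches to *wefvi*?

*wefvi*: first consonant = /w/, non-nasal → ro-.

ro-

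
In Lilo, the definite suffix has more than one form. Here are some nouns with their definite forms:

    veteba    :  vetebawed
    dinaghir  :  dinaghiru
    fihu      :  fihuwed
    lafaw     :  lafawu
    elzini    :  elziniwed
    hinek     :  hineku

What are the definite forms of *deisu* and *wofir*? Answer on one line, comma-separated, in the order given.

The suffix is conditioned by the final sound: -u when the stem ends in a consonant (*dinaghir*, *lafaw*, *hinek*); -wed when the stem ends in a vowel (*veteba*, *fihu*, *elzini*).
*deisu* — final sound /u/ (a vowel) → -wed → *deisuwed*.
Since the final sound of *wofir* is /r/ (a consonant), it takes -u, giving *wofiru*.

deisuwed, wofiru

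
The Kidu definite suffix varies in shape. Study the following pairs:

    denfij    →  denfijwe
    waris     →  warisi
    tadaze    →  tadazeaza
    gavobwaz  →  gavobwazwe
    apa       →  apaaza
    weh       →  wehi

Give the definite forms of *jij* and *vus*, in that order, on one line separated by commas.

The alternation tracks the final sound of the stem — -i when the stem ends in a voiceless consonant (*waris*, *weh*); -we when the stem ends in a voiced consonant (*denfij*, *gavobwaz*); -aza when the stem ends in a vowel (*tadaze*, *apa*).
The final sound of *jij* is /j/, which is a voiced consonant, so the suffix is -we, giving *jijwe*.
Since the final sound of *vus* is /s/ (a voiceless consonant), it takes -i, giving *vusi*.

jijwe, vusi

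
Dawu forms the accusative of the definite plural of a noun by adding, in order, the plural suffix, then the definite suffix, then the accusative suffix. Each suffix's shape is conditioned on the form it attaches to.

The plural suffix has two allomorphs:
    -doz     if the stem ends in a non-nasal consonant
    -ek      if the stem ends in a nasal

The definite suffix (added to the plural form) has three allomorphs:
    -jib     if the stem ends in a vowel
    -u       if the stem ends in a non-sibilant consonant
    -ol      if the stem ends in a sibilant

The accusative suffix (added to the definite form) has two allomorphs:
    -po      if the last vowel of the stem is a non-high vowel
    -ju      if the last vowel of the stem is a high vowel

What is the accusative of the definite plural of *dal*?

*dal*: final consonant = /l/, non-nasal → -doz → *daldoz*.
Since the final sound of the plural form *daldoz* is /z/ (a sibilant), it takes -ol, giving *daldozol*.
Since the last vowel of the definite form *daldozol* is /o/ (a non-high vowel), it takes -po, giving *daldozolpo*.

daldozolpo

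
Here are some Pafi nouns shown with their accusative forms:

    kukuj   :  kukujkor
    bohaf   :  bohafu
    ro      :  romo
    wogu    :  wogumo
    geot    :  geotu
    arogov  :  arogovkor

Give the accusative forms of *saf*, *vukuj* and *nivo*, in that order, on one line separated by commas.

safu, vukujkor, nivomo

The pattern is voicing of the final sound: -u when the stem ends in a voiceless consonant (*bohaf*, *geot*); -kor when the stem ends in a voiced consonant (*kukuj*, *arogov*); -mo when the stem ends in a vowel (*ro*, *wogu*).
*saf*: final sound = /f/, a voiceless consonant → -u → *safu*.
*vukuj* — final sound /j/ (a voiced consonant) → -kor → *vukujkor*.
The final sound of *nivo* is /o/, which is a vowel, so the suffix is -mo, giving *nivomo*.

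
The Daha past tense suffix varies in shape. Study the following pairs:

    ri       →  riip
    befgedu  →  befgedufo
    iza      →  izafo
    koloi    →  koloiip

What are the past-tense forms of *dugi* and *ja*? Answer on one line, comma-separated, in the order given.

The alternation tracks the last vowel of the stem — -ip when the last vowel of the stem is a front vowel (*ri*, *koloi*); -fo when the last vowel of the stem is a back vowel (*befgedu*, *iza*).
The last vowel of *dugi* is /i/, which is a front vowel, so the suffix is -ip, giving *dugiip*.
Since the last vowel of *ja* is /a/ (a back vowel), it takes -fo, giving *jafo*.

dugiip, jafo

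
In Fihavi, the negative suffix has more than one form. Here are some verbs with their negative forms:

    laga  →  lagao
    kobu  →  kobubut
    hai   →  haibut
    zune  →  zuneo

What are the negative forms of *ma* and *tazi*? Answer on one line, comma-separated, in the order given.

mao, tazibut

The alternation tracks the last vowel of the stem — -but when the last vowel of the stem is a high vowel (*kobu*, *hai*); -o when the last vowel of the stem is a non-high vowel (*laga*, *zune*).
*ma* — last vowel /a/ (a non-high vowel) → -o → *mao*.
*tazi* — last vowel /i/ (a high vowel) → -but → *tazibut*.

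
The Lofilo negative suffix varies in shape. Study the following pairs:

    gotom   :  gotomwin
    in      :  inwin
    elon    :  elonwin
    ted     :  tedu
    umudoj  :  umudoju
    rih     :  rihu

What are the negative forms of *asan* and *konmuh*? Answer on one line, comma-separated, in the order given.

asanwin, konmuhu

The alternation tracks the final consonant of the stem — -win when the stem ends in a nasal (*gotom*, *in*, *elon*); -u when the stem ends in a non-nasal consonant (*ted*, *umudoj*, *rih*).
Since the final consonant of *asan* is /n/ (a nasal), it takes -win, giving *asanwin*.
The final consonant of *konmuh* is /h/, which is non-nasal, so the suffix is -u, giving *konmuhu*.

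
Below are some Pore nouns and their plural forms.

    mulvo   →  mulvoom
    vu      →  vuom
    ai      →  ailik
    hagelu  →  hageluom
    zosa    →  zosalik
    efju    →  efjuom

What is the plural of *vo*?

voom

The alternation tracks the last vowel of the stem — -om when the last vowel of the stem is a rounded vowel (*mulvo*, *vu*, *hagelu*, *efju*); -lik when the last vowel of the stem is an unrounded vowel (*ai*, *zosa*).
*vo* — last vowel /o/ (a rounded vowel) → -om → *voom*.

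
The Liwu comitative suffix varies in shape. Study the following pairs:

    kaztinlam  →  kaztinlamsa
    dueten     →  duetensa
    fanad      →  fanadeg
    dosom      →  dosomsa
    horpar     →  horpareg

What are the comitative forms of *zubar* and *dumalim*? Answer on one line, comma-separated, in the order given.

The pattern is nasality of the final consonant: -sa when the stem ends in a nasal (*kaztinlam*, *dueten*, *dosom*); -eg when the stem ends in a non-nasal consonant (*fanad*, *horpar*).
Since the final consonant of *zubar* is /r/ (non-nasal), it takes -eg, giving *zubareg*.
*dumalim*: final consonant = /m/, a nasal → -sa → *dumalimsa*.

zubareg, dumalimsa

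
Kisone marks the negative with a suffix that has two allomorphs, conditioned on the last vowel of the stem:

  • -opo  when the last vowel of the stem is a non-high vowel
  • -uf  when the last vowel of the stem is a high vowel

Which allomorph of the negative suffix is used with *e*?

*e* — last vowel /e/ (a non-high vowel) → -opo.

-opo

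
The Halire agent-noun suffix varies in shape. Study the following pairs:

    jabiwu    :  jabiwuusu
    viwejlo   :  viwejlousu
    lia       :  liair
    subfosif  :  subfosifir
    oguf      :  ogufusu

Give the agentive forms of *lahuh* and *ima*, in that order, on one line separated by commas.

lahuhusu, imair

The alternation tracks the last vowel of the stem — -usu when the last vowel of the stem is a rounded vowel (*jabiwu*, *viwejlo*, *oguf*); -ir when the last vowel of the stem is an unrounded vowel (*lia*, *subfosif*).
*lahuh* — last vowel /u/ (a rounded vowel) → -usu → *lahuhusu*.
*ima* — last vowel /a/ (an unrounded vowel) → -ir → *imair*.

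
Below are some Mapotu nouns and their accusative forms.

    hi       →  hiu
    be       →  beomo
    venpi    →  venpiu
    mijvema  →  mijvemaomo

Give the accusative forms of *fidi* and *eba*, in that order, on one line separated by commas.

fidiu, ebaomo

The pattern is height harmony: -u when the last vowel of the stem is a high vowel (*hi*, *venpi*); -omo when the last vowel of the stem is a non-high vowel (*be*, *mijvema*).
Since the last vowel of *fidi* is /i/ (a high vowel), it takes -u, giving *fidiu*.
*eba*: last vowel = /a/, a non-high vowel → -omo → *ebaomo*.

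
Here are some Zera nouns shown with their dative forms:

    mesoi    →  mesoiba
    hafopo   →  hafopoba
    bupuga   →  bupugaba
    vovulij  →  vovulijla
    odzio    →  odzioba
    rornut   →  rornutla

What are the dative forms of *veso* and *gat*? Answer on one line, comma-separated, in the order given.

vesoba, gatla

The alternation tracks the final sound of the stem — -la when the stem ends in a consonant (*vovulij*, *rornut*); -ba when the stem ends in a vowel (*mesoi*, *hafopo*, *bupuga*, *odzio*).
*veso* — final sound /o/ (a vowel) → -ba → *vesoba*.
*gat* — final sound /t/ (a consonant) → -la → *gatla*.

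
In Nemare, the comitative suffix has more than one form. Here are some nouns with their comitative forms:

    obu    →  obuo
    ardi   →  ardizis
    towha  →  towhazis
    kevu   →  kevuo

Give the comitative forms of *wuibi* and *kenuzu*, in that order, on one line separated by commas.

Looking at the last vowel of each stem: -o when the last vowel of the stem is a rounded vowel (*obu*, *kevu*); -zis when the last vowel of the stem is an unrounded vowel (*ardi*, *towha*).
Since the last vowel of *wuibi* is /i/ (an unrounded vowel), it takes -zis, giving *wuibizis*.
Since the last vowel of *kenuzu* is /u/ (a rounded vowel), it takes -o, giving *kenuzuo*.

wuibizis, kenuzuo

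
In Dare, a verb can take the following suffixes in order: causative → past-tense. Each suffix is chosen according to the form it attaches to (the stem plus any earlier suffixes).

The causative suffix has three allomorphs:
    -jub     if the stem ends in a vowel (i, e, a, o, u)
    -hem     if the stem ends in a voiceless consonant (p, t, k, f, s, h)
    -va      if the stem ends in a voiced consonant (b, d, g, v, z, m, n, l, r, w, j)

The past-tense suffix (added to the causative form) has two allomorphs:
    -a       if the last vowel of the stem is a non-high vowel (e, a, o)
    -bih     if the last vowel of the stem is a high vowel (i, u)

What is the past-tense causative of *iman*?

*iman*: final sound = /n/, a voiced consonant → -va → *imanva*.
The causative form *imanva* — last vowel /a/ (a non-high vowel) → -a → *imanvaa*.

imanvaa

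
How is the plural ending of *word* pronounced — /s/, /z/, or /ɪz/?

/z/

The stem *word* ends in a voiced non-sibilant sound.
The plural suffix surfaces as /ɪz/ after sibilants, /s/ after other voiceless consonants, and /z/ after other voiced sounds.
So the plural -s on *word* is pronounced /z/.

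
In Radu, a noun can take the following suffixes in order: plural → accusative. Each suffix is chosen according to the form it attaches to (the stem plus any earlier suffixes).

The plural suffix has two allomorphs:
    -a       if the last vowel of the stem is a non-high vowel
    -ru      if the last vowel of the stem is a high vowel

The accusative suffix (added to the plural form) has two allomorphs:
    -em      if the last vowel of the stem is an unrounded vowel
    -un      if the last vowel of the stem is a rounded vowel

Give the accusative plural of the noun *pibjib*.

pibjibruun

The last vowel of *pibjib* is /i/, which is a high vowel, so the plural suffix is -ru, giving *pibjibru*.
Since the last vowel of the plural form *pibjibru* is /u/ (a rounded vowel), it takes -un, giving *pibjibruun*.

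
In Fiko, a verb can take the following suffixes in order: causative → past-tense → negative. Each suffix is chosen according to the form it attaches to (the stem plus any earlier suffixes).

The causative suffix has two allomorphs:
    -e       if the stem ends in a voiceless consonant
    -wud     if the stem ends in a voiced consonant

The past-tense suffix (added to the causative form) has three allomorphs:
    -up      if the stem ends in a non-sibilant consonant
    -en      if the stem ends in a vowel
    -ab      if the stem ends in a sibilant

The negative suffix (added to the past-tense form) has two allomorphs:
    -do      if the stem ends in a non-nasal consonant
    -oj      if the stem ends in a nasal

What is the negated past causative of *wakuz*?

Since the final consonant of *wakuz* is /z/ (voiced), it takes -wud, giving *wakuzwud*.
The causative form *wakuzwud*: final sound = /d/, a non-sibilant consonant → -up → *wakuzwudup*.
The final consonant of the past-tense form *wakuzwudup* is /p/, which is non-nasal, so the negative suffix is -do, giving *wakuzwudupdo*.

wakuzwudupdo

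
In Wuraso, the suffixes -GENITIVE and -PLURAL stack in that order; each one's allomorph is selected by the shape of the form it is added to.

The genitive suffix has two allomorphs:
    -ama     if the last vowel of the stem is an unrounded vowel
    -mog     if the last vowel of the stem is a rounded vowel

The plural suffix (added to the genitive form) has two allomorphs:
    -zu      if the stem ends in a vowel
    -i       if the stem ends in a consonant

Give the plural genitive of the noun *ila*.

Since the last vowel of *ila* is /a/ (an unrounded vowel), it takes -ama, giving *ilaama*.
The genitive form *ilaama*: final sound = /a/, a vowel → -zu → *ilaamazu*.

ilaamazu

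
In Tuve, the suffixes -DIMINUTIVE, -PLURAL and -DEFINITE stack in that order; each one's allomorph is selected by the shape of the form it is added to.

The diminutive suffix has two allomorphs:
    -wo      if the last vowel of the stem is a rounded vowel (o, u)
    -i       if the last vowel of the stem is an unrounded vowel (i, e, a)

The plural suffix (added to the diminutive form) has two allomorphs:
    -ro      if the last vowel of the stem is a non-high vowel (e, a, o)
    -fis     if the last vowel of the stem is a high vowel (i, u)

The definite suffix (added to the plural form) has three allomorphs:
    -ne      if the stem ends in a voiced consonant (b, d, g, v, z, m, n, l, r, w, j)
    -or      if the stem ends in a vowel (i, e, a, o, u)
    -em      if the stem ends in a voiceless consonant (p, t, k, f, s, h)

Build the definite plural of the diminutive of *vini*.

*vini* — last vowel /i/ (an unrounded vowel) → -i → *vinii*.
Since the last vowel of the diminutive form *vinii* is /i/ (a high vowel), it takes -fis, giving *viniifis*.
The plural form *viniifis* — final sound /s/ (a voiceless consonant) → -em → *viniifisem*.

viniifisem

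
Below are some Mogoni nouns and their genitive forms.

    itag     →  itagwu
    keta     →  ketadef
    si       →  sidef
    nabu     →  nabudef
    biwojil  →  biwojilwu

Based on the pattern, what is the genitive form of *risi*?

risidef

The alternation tracks the final sound of the stem — -wu when the stem ends in a consonant (*itag*, *biwojil*); -def when the stem ends in a vowel (*keta*, *si*, *nabu*).
Since the final sound of *risi* is /i/ (a vowel), it takes -def, giving *risidef*.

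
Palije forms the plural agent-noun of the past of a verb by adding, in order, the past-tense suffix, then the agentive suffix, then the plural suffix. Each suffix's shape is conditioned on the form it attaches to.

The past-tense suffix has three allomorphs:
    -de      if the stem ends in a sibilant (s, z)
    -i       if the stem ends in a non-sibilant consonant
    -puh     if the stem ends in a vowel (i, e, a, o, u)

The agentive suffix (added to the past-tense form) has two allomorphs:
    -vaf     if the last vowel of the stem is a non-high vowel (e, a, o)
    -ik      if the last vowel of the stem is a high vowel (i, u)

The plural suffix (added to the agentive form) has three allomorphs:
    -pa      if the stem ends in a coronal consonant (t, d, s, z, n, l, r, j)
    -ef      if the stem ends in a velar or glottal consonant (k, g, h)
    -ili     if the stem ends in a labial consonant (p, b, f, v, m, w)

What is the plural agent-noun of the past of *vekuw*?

vekuwiikef

Since the final sound of *vekuw* is /w/ (a non-sibilant consonant), it takes -i, giving *vekuwi*.
The past-tense form *vekuwi* — last vowel /i/ (a high vowel) → -ik → *vekuwiik*.
Since the final consonant of the agentive form *vekuwiik* is /k/ (velar/glottal), it takes -ef, giving *vekuwiikef*.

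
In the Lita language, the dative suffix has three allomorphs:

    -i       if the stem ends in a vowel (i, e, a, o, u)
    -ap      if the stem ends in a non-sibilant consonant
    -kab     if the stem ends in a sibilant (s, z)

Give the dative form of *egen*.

The final sound of *egen* is /n/, which is a non-sibilant consonant, so the suffix is -ap, giving *egenap*.

egenap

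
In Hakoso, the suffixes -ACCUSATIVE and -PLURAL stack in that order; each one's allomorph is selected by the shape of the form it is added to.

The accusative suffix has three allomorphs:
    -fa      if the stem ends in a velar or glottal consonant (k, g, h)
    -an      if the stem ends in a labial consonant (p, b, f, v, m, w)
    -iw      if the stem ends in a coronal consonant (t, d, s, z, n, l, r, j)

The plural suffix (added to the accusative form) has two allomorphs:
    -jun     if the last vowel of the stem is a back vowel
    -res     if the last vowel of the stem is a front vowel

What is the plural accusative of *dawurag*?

The final consonant of *dawurag* is /g/, which is velar/glottal, so the accusative suffix is -fa, giving *dawuragfa*.
The accusative form *dawuragfa* — last vowel /a/ (a back vowel) → -jun → *dawuragfajun*.

dawuragfajun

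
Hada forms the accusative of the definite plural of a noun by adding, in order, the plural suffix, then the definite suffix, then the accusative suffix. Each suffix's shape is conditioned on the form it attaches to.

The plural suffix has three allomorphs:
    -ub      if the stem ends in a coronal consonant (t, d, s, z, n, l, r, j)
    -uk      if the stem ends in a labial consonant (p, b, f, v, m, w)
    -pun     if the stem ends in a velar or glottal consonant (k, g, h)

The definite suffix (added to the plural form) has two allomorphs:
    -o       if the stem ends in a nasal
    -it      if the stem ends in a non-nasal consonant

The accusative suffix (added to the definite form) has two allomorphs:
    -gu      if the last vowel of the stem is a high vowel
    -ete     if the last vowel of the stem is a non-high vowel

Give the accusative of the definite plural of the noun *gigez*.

*gigez*: final consonant = /z/, coronal → -ub → *gigezub*.
Since the final consonant of the plural form *gigezub* is /b/ (non-nasal), it takes -it, giving *gigezubit*.
The definite form *gigezubit*: last vowel = /i/, a high vowel → -gu → *gigezubitgu*.

gigezubitgu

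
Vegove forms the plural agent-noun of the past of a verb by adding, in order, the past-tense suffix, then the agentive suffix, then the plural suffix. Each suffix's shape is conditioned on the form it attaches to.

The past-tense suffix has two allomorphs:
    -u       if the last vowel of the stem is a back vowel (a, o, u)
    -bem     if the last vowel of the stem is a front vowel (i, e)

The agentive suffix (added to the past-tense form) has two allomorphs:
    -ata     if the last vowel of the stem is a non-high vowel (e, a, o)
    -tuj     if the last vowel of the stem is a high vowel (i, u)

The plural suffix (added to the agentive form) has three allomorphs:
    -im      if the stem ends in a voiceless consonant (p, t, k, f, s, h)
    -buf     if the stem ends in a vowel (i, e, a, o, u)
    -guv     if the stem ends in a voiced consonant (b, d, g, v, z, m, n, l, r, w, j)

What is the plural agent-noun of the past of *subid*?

*subid*: last vowel = /i/, a front vowel → -bem → *subidbem*.
Since the last vowel of the past-tense form *subidbem* is /e/ (a non-high vowel), it takes -ata, giving *subidbemata*.
The agentive form *subidbemata* — final sound /a/ (a vowel) → -buf → *subidbematabuf*.

subidbematabuf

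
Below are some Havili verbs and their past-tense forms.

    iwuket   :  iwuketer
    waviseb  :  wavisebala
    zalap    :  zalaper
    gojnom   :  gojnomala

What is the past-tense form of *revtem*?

The suffix is conditioned by the final consonant: -er when the stem ends in a voiceless consonant (*iwuket*, *zalap*); -ala when the stem ends in a voiced consonant (*waviseb*, *gojnom*).
Since the final consonant of *revtem* is /m/ (voiced), it takes -ala, giving *revtemala*.

revtemala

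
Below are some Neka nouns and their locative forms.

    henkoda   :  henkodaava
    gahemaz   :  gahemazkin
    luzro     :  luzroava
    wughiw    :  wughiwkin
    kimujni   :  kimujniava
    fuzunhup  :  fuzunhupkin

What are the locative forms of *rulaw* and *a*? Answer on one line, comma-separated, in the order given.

rulawkin, aava

The suffix is conditioned by the final sound: -kin when the stem ends in a consonant (*gahemaz*, *wughiw*, *fuzunhup*); -ava when the stem ends in a vowel (*henkoda*, *luzro*, *kimujni*).
The final sound of *rulaw* is /w/, which is a consonant, so the suffix is -kin, giving *rulawkin*.
*a*: final sound = /a/, a vowel → -ava → *aava*.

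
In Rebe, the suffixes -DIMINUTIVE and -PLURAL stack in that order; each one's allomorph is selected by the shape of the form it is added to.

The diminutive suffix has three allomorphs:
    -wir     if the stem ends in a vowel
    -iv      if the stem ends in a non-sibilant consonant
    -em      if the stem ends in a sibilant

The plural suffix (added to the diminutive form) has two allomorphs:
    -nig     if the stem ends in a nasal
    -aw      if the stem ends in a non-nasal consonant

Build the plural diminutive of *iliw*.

iliwivaw

*iliw* — final sound /w/ (a non-sibilant consonant) → -iv → *iliwiv*.
The diminutive form *iliwiv* — final consonant /v/ (non-nasal) → -aw → *iliwivaw*.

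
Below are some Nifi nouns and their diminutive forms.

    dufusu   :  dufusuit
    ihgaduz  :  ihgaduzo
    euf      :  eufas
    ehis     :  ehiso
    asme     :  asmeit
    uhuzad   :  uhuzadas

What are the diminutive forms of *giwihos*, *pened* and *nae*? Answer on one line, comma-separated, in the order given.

The suffix is conditioned by the final sound: -o when the stem ends in a sibilant (*ihgaduz*, *ehis*); -as when the stem ends in a non-sibilant consonant (*euf*, *uhuzad*); -it when the stem ends in a vowel (*dufusu*, *asme*).
*giwihos*: final sound = /s/, a sibilant → -o → *giwihoso*.
Since the final sound of *pened* is /d/ (a non-sibilant consonant), it takes -as, giving *penedas*.
*nae* — final sound /e/ (a vowel) → -it → *naeit*.

giwihoso, penedas, naeit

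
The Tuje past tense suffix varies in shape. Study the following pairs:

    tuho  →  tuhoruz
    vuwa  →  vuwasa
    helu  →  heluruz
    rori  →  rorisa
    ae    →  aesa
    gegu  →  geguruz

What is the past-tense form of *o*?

The alternation tracks the last vowel of the stem — -ruz when the last vowel of the stem is a rounded vowel (*tuho*, *helu*, *gegu*); -sa when the last vowel of the stem is an unrounded vowel (*vuwa*, *rori*, *ae*).
*o*: last vowel = /o/, a rounded vowel → -ruz → *oruz*.

oruz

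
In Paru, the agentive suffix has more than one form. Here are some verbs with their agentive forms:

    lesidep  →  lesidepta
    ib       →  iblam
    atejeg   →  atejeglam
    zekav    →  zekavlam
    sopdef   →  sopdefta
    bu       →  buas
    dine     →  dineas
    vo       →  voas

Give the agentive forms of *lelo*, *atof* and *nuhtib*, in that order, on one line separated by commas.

The alternation tracks the final sound of the stem — -ta when the stem ends in a voiceless consonant (*lesidep*, *sopdef*); -lam when the stem ends in a voiced consonant (*ib*, *atejeg*, *zekav*); -as when the stem ends in a vowel (*bu*, *dine*, *vo*).
Since the final sound of *lelo* is /o/ (a vowel), it takes -as, giving *leloas*.
The final sound of *atof* is /f/, which is a voiceless consonant, so the suffix is -ta, giving *atofta*.
*nuhtib*: final sound = /b/, a voiced consonant → -lam → *nuhtiblam*.

leloas, atofta, nuhtiblam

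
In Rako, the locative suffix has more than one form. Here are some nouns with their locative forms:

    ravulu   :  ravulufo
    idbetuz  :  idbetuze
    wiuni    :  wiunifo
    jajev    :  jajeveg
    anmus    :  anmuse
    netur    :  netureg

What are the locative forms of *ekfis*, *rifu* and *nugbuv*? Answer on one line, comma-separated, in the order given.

Looking at the final sound of each stem: -e when the stem ends in a sibilant (*idbetuz*, *anmus*); -eg when the stem ends in a non-sibilant consonant (*jajev*, *netur*); -fo when the stem ends in a vowel (*ravulu*, *wiuni*).
*ekfis* — final sound /s/ (a sibilant) → -e → *ekfise*.
*rifu* — final sound /u/ (a vowel) → -fo → *rifufo*.
The final sound of *nugbuv* is /v/, which is a non-sibilant consonant, so the suffix is -eg, giving *nugbuveg*.

ekfise, rifufo, nugbuveg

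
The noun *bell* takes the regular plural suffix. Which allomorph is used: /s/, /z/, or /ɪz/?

The stem *bell* ends in a voiced non-sibilant sound.
The plural suffix surfaces as /ɪz/ after sibilants, /s/ after other voiceless consonants, and /z/ after other voiced sounds.
So the plural -s on *bell* is pronounced /z/.

/z/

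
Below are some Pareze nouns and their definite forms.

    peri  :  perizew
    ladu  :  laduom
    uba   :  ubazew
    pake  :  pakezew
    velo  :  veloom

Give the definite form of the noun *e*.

ezew

The suffix is conditioned by the last vowel: -om when the last vowel of the stem is a rounded vowel (*ladu*, *velo*); -zew when the last vowel of the stem is an unrounded vowel (*peri*, *uba*, *pake*).
*e*: last vowel = /e/, an unrounded vowel → -zew → *ezew*.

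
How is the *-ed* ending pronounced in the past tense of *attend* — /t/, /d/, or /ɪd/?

/ɪd/

The stem *attend* ends in /t/ or /d/.
The -ed suffix is realized as /ɪd/ after /t, d/; as /t/ after other voiceless consonants; and as /d/ after other voiced sounds.
So -ed on *attend* is pronounced /ɪd/.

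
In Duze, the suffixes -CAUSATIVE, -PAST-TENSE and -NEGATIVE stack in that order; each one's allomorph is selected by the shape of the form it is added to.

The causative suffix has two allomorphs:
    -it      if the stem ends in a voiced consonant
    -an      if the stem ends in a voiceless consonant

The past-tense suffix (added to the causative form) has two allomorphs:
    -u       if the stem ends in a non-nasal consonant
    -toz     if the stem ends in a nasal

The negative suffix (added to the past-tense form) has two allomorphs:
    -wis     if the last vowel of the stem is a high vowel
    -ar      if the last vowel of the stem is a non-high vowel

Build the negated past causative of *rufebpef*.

*rufebpef* — final consonant /f/ (voiceless) → -an → *rufebpefan*.
The causative form *rufebpefan* — final consonant /n/ (a nasal) → -toz → *rufebpefantoz*.
The last vowel of the past-tense form *rufebpefantoz* is /o/, which is a non-high vowel, so the negative suffix is -ar, giving *rufebpefantozar*.

rufebpefantozar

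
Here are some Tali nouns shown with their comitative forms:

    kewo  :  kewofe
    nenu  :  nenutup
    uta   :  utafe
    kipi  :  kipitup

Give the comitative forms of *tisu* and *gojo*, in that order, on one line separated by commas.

tisutup, gojofe

The suffix is conditioned by the last vowel: -tup when the last vowel of the stem is a high vowel (*nenu*, *kipi*); -fe when the last vowel of the stem is a non-high vowel (*kewo*, *uta*).
Since the last vowel of *tisu* is /u/ (a high vowel), it takes -tup, giving *tisutup*.
*gojo*: last vowel = /o/, a non-high vowel → -fe → *gojofe*.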